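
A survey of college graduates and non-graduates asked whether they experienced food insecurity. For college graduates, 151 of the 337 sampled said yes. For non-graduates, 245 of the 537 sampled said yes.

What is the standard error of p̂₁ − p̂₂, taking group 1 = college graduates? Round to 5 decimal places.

Sample proportions: 151/337 = 0.4481, 245/537 = 0.4562.
Each SE is √(p̂(1−p̂)/n): √(0.4481·0.5519/337) = 0.02709 and √(0.4562·0.5438/537) = 0.02149.
SE(p̂₁ − p̂₂) = √(SE₁² + SE₂²) = √(0.0007338681 + 0.0004618201) = 0.03458, since the two samples are independent.

0.03458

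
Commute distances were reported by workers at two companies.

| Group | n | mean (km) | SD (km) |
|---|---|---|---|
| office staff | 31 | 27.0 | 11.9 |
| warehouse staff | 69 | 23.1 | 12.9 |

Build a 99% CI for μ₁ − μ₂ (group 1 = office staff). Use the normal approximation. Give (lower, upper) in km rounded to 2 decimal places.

SE₁ = s₁/√n₁ = 11.9/√31 = 2.1373; SE₂ = 12.9/√69 = 1.5530.
Independent samples, unequal variances: SE_diff = √(SE₁² + SE₂²) = √(4.56805129 + 2.411809) = 2.6419.
z* = 2.576, so margin of error = 2.576 × 2.6419 = 6.8055.
Difference in means = 27.0 − 23.1 = 3.9000.
3.9000 ± 6.8055 → (-2.91, 10.71).

(-2.91, 10.71)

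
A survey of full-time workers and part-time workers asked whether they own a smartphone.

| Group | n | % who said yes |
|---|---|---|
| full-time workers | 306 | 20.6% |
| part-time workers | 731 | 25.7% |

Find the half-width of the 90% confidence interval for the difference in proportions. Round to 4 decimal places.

The two standard errors are √(0.2060×0.7940/306) = 0.02312 and √(0.2570×0.7430/731) = 0.01616.
Because the samples are independent, SE_diff = √(0.02312² + 0.01616²) = 0.02821.
Using z* = 1.645 for 90%, ME = 1.645 × 0.02821 = 0.04641.

0.0464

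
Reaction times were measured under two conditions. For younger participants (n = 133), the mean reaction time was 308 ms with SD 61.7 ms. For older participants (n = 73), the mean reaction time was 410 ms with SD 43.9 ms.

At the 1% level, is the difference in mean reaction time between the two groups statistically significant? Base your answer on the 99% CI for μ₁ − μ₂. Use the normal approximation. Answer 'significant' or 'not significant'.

significant

Per-group SEs: s₁/√n₁ = 61.7/√133 = 5.3501, s₂/√n₂ = 43.9/√73 = 5.1381.
Unpooled SE of the difference: √(28.62357001 + 26.40007161) = 7.4178.
Margin of error = z* · SE = 2.576 × 7.4178 = 19.1083.
x̄₁ − x̄₂ = 308 − 410 = -102.0000.
CI: -102.0000 ± 19.1083 = (-121.1083, -82.8917).
The interval (-121.1083, -82.8917) does not contain 0, so the difference is significant.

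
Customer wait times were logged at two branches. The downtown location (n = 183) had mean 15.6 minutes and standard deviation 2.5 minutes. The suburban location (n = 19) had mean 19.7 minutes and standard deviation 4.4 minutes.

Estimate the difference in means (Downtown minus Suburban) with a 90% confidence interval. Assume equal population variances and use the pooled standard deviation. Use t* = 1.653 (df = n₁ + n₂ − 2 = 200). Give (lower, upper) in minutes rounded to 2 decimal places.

s_p = √[((n₁−1)s₁² + (n₂−1)s₂²)/(n₁+n₂−2)] = √[(182·2.5² + 18·4.4²)/200] = 2.7258.
SE = 2.7258·√(1/183 + 1/19) = 0.6570.
With t* = 1.653, margin = 1.653 × 0.6570 = 1.0860.
x̄₁ − x̄₂ = 15.6 − 19.7 = -4.1000; interval -4.1000 ± 1.0860 = (-5.19, -3.01).

(-5.19, -3.01)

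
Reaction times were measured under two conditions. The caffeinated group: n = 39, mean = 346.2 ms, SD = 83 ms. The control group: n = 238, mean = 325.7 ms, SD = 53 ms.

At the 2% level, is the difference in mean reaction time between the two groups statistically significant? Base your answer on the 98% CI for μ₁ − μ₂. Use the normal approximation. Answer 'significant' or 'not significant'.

Per-group SEs: s₁/√n₁ = 83/√39 = 13.2906, s₂/√n₂ = 53/√238 = 3.4355.
Unpooled SE of the difference: √(176.64004836 + 11.80266025) = 13.7274.
Margin of error = z* · SE = 2.326 × 13.7274 = 31.9299.
x̄₁ − x̄₂ = 346.2 − 325.7 = 20.5000.
CI: 20.5000 ± 31.9299 = (-11.4299, 52.4299).
The interval (-11.4299, 52.4299) contains 0, so the difference is not significant.

not significant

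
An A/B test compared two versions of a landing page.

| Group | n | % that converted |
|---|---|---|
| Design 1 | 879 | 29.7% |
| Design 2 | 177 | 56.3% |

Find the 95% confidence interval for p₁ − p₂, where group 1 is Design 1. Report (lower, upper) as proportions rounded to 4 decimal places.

Each SE is √(p̂(1−p̂)/n): √(0.2970·0.7030/879) = 0.01541 and √(0.5630·0.4370/177) = 0.03728.
SE(p̂₁ − p̂₂) = √(SE₁² + SE₂²) = √(0.0002374681 + 0.0013897984) = 0.04034, since the two samples are independent.
At 95% confidence z* = 1.960; margin = 1.960 × 0.04034 = 0.07907.
The difference is 0.2970 − 0.5630 = -0.2660, so the interval is -0.2660 ± 0.07907 = (-0.3451, -0.1869).

(-0.3451, -0.1869)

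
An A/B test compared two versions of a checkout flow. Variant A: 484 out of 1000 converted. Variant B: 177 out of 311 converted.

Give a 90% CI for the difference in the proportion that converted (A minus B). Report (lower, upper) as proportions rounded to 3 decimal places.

(-0.138, -0.032)

First, p̂₁ = 484/1000 = 0.4840; p̂₂ = 177/311 = 0.5691.
The two standard errors are √(0.4840×0.5160/1000) = 0.01580 and √(0.5691×0.4309/311) = 0.02808.
Because the samples are independent, SE_diff = √(0.01580² + 0.02808²) = 0.03222.
Using z* = 1.645 for 90%, ME = 1.645 × 0.03222 = 0.05300.
p̂₁ − p̂₂ = -0.0851; interval -0.0851 ± 0.05300 gives (-0.138, -0.032).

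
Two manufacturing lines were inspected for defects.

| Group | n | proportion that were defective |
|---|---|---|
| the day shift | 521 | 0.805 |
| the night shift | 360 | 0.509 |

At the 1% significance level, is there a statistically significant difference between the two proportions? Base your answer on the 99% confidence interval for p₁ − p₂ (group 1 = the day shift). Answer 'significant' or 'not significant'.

SE₁ = √(p̂₁(1−p̂₁)/n₁) = √(0.8050·0.1950/521) = 0.01736; SE₂ = √(0.5090·0.4910/360) = 0.02635.
Independent samples: SE of the difference = √(SE₁² + SE₂²) = √(0.0003013696 + 0.0006943225) = 0.03155.
z* for 99% confidence is 2.576, so the margin of error is 2.576 × 0.03155 = 0.08127.
Point estimate p̂₁ − p̂₂ = 0.8050 − 0.5090 = 0.2960.
0.2960 ± 0.08127 → (0.21473, 0.37727).
The interval (0.21473, 0.37727) does not contain 0, so the difference is significant.

significant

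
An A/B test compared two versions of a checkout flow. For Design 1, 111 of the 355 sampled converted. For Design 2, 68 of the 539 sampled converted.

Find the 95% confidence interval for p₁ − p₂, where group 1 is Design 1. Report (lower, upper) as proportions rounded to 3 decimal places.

First, p̂₁ = 111/355 = 0.3127; p̂₂ = 68/539 = 0.1262.
The two standard errors are √(0.3127×0.6873/355) = 0.02460 and √(0.1262×0.8738/539) = 0.01430.
Because the samples are independent, SE_diff = √(0.02460² + 0.01430²) = 0.02845.
Using z* = 1.960 for 95%, ME = 1.960 × 0.02845 = 0.05576.
p̂₁ − p̂₂ = 0.1865; interval 0.1865 ± 0.05576 gives (0.131, 0.242).

(0.131, 0.242)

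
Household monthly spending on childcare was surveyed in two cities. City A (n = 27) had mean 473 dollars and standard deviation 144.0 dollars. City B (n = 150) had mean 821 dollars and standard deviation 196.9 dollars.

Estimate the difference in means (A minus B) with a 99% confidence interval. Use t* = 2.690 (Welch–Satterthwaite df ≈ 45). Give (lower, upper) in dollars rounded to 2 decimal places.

Per-group SEs: s₁/√n₁ = 144.0/√27 = 27.7128, s₂/√n₂ = 196.9/√150 = 16.0768.
Unpooled SE of the difference: √(767.99928384 + 258.46349824) = 32.0385.
Margin of error = t* · SE = 2.690 × 32.0385 = 86.1836.
x̄₁ − x̄₂ = 473 − 821 = -348.0000.
CI: -348.0000 ± 86.1836 = (-434.18, -261.82).

(-434.18, -261.82)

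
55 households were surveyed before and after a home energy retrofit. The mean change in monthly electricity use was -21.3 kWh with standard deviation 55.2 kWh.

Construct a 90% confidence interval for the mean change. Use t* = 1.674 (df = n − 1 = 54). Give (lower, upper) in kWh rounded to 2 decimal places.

Paired design: SE = s_d/√n = 55.2/√55 = 7.4432.
t* = 1.674; margin of error = 1.674 × 7.4432 = 12.4599.
-21.3 ± 12.4599 → (-33.76, -8.84).

(-33.76, -8.84)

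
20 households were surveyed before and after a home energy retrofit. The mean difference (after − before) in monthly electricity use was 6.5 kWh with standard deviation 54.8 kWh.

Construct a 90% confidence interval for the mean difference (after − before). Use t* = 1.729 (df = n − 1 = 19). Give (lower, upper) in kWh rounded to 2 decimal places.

Paired design: SE = s_d/√n = 54.8/√20 = 12.2537.
t* = 1.729; margin of error = 1.729 × 12.2537 = 21.1866.
6.5 ± 21.1866 → (-14.69, 27.69).

(-14.69, 27.69)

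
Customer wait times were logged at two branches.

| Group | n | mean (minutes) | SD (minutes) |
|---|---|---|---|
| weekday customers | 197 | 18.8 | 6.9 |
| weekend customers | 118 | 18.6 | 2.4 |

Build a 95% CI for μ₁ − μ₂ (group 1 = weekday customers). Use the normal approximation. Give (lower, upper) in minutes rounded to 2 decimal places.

Per-group SEs: s₁/√n₁ = 6.9/√197 = 0.4916, s₂/√n₂ = 2.4/√118 = 0.2209.
Unpooled SE of the difference: √(0.24167056 + 0.04879681) = 0.5390.
Margin of error = z* · SE = 1.960 × 0.5390 = 1.0564.
x̄₁ − x̄₂ = 18.8 − 18.6 = 0.2000.
CI: 0.2000 ± 1.0564 = (-0.86, 1.26).

(-0.86, 1.26)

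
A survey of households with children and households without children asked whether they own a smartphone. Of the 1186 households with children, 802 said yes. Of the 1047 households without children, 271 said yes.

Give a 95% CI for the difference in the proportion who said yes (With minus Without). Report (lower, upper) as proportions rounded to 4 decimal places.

Sample proportions: 802/1186 = 0.6762, 271/1047 = 0.2588.
Each SE is √(p̂(1−p̂)/n): √(0.6762·0.3238/1186) = 0.01359 and √(0.2588·0.7412/1047) = 0.01354.
SE(p̂₁ − p̂₂) = √(SE₁² + SE₂²) = √(0.0001846881 + 0.0001833316) = 0.01918, since the two samples are independent.
At 95% confidence z* = 1.960; margin = 1.960 × 0.01918 = 0.03759.
The difference is 0.6762 − 0.2588 = 0.4174, so the interval is 0.4174 ± 0.03759 = (0.3798, 0.4550).

(0.3798, 0.4550)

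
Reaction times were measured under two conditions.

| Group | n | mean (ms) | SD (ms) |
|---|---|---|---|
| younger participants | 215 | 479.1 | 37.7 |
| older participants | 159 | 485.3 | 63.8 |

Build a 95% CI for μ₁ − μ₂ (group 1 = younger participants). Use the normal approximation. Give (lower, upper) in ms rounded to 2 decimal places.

Standard errors of each mean: 37.7/√215 = 2.5711 and 63.8/√159 = 5.0597.
SE(x̄₁ − x̄₂) = √(2.5711² + 5.0597²) = 5.6755 for independent samples with unequal variances.
With z* = 1.960, the margin is 1.960 × 5.6755 = 11.1240.
x̄₁ − x̄₂ = 479.1 − 485.3 = -6.2000; the interval is -6.2000 ± 11.1240 = (-17.32, 4.92).

(-17.32, 4.92)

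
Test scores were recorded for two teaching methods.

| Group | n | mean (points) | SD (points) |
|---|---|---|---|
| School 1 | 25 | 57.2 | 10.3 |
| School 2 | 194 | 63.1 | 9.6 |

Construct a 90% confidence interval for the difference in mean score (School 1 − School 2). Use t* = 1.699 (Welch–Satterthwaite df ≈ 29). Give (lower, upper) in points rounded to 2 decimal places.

SE₁ = s₁/√n₁ = 10.3/√25 = 2.0600; SE₂ = 9.6/√194 = 0.6892.
Independent samples, unequal variances: SE_diff = √(SE₁² + SE₂²) = √(4.2436 + 0.47499664) = 2.1722.
t* = 1.699, so margin of error = 1.699 × 2.1722 = 3.6906.
Difference in means = 57.2 − 63.1 = -5.9000.
-5.9000 ± 3.6906 → (-9.59, -2.21).

(-9.59, -2.21)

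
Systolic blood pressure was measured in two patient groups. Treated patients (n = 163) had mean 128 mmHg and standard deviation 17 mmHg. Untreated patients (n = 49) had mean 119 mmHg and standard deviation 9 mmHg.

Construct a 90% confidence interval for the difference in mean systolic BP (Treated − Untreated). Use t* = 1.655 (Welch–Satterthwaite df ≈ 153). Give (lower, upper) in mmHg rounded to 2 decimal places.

(5.94, 12.06)

SE₁ = s₁/√n₁ = 17/√163 = 1.3315; SE₂ = 9/√49 = 1.2857.
Independent samples, unequal variances: SE_diff = √(SE₁² + SE₂²) = √(1.77289225 + 1.65302449) = 1.8509.
t* = 1.655, so margin of error = 1.655 × 1.8509 = 3.0632.
Difference in means = 128 − 119 = 9.0000.
9.0000 ± 3.0632 → (5.94, 12.06).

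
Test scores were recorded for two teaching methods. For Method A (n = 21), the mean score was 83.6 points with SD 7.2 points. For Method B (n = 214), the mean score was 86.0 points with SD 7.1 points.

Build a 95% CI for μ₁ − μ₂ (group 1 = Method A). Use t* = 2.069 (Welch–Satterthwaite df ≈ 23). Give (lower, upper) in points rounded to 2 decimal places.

SE₁ = s₁/√n₁ = 7.2/√21 = 1.5712; SE₂ = 7.1/√214 = 0.4853.
Independent samples, unequal variances: SE_diff = √(SE₁² + SE₂²) = √(2.46866944 + 0.23551609) = 1.6444.
t* = 2.069, so margin of error = 2.069 × 1.6444 = 3.4023.
Difference in means = 83.6 − 86.0 = -2.4000.
-2.4000 ± 3.4023 → (-5.80, 1.00).

(-5.80, 1.00)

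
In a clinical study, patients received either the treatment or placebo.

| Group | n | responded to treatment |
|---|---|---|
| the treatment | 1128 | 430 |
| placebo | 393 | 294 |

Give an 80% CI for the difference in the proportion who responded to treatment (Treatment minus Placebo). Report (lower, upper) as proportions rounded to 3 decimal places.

Sample proportions: 430/1128 = 0.3812, 294/393 = 0.7481.
Each SE is √(p̂(1−p̂)/n): √(0.3812·0.6188/1128) = 0.01446 and √(0.7481·0.2519/393) = 0.02190.
SE(p̂₁ − p̂₂) = √(SE₁² + SE₂²) = √(0.0002090916 + 0.00047961) = 0.02624, since the two samples are independent.
At 80% confidence z* = 1.282; margin = 1.282 × 0.02624 = 0.03364.
The difference is 0.3812 − 0.7481 = -0.3669, so the interval is -0.3669 ± 0.03364 = (-0.401, -0.333).

(-0.401, -0.333)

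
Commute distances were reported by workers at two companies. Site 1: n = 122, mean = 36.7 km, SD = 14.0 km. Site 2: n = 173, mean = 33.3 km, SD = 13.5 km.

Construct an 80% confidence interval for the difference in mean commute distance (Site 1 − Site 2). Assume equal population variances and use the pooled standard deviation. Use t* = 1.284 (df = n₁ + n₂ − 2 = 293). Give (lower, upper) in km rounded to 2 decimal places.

(1.32, 5.48)

Pooled variance s_p² = [121·14.0² + 172·13.5²] / (122+173−2) = 187.9283, so s_p = 13.7087.
SE_diff = s_p·√(1/n₁ + 1/n₂) = 13.7087·√(1/122 + 1/173) = 1.6207.
t* = 1.284; margin = 1.284 × 1.6207 = 2.0810.
Difference = 36.7 − 33.3 = 3.4000.
3.4000 ± 2.0810 → (1.32, 5.48).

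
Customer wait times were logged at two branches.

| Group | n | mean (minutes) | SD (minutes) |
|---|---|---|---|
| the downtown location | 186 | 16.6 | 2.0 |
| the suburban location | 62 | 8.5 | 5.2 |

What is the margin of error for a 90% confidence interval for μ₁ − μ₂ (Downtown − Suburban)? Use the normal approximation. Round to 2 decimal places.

Standard errors of each mean: 2.0/√186 = 0.1466 and 5.2/√62 = 0.6604.
SE(x̄₁ − x̄₂) = √(0.1466² + 0.6604²) = 0.6765 for independent samples with unequal variances.
With z* = 1.645, the margin is 1.645 × 0.6765 = 1.1128.

1.11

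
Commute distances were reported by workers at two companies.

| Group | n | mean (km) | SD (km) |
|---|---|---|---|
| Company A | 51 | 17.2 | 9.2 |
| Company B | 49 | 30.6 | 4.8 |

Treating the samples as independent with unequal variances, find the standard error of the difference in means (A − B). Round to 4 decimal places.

Standard errors of each mean: 9.2/√51 = 1.2883 and 4.8/√49 = 0.6857.
SE(x̄₁ − x̄₂) = √(1.2883² + 0.6857²) = 1.4594 for independent samples with unequal variances.

1.4594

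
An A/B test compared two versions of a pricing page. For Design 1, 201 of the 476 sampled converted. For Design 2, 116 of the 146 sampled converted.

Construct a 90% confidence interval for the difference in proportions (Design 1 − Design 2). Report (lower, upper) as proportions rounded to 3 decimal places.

p̂₁ = 201/476 = 0.4223 and p̂₂ = 116/146 = 0.7945.
SE₁ = √(p̂₁(1−p̂₁)/n₁) = √(0.4223·0.5777/476) = 0.02264; SE₂ = √(0.7945·0.2055/146) = 0.03344.
Independent samples: SE of the difference = √(SE₁² + SE₂²) = √(0.0005125696 + 0.0011182336) = 0.04038.
z* for 90% confidence is 1.645, so the margin of error is 1.645 × 0.04038 = 0.06643.
Point estimate p̂₁ − p̂₂ = 0.4223 − 0.7945 = -0.3722.
-0.3722 ± 0.06643 → (-0.439, -0.306).

(-0.439, -0.306)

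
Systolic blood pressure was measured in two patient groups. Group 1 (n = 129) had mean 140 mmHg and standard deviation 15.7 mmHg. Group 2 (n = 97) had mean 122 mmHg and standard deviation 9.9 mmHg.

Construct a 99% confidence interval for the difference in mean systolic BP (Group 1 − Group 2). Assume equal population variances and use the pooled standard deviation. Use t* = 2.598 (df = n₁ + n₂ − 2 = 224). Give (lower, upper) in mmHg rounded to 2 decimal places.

Pooled variance s_p² = [128·15.7² + 96·9.9²] / (129+97−2) = 182.8557, so s_p = 13.5224.
SE_diff = s_p·√(1/n₁ + 1/n₂) = 13.5224·√(1/129 + 1/97) = 1.8173.
t* = 2.598; margin = 2.598 × 1.8173 = 4.7213.
Difference = 140 − 122 = 18.0000.
18.0000 ± 4.7213 → (13.28, 22.72).

(13.28, 22.72)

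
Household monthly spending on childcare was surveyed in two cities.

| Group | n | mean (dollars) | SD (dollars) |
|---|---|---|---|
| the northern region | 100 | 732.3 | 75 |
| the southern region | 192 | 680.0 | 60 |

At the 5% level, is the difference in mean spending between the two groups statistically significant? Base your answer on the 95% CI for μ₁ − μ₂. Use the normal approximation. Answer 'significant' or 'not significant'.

significant

Per-group SEs: s₁/√n₁ = 75/√100 = 7.5000, s₂/√n₂ = 60/√192 = 4.3301.
Unpooled SE of the difference: √(56.25 + 18.74976601) = 8.6602.
Margin of error = z* · SE = 1.960 × 8.6602 = 16.9740.
x̄₁ − x̄₂ = 732.3 − 680.0 = 52.3000.
CI: 52.3000 ± 16.9740 = (35.3260, 69.2740).
The interval (35.3260, 69.2740) does not contain 0, so the difference is significant.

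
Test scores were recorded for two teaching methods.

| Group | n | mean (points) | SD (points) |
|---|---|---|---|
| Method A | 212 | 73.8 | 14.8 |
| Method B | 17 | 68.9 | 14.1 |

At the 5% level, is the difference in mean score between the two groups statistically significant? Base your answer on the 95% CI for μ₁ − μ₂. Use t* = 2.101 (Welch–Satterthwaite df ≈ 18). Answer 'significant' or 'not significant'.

SE₁ = s₁/√n₁ = 14.8/√212 = 1.0165; SE₂ = 14.1/√17 = 3.4198.
Independent samples, unequal variances: SE_diff = √(SE₁² + SE₂²) = √(1.03327225 + 11.69503204) = 3.5677.
t* = 2.101, so margin of error = 2.101 × 3.5677 = 7.4957.
Difference in means = 73.8 − 68.9 = 4.9000.
4.9000 ± 7.4957 → (-2.5957, 12.3957).
The interval (-2.5957, 12.3957) contains 0, so the difference is not significant.

not significant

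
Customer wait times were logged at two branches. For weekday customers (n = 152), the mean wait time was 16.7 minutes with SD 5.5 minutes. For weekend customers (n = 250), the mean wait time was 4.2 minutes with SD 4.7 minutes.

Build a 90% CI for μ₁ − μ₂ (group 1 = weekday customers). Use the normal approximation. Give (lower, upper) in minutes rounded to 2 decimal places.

(11.62, 13.38)

Standard errors of each mean: 5.5/√152 = 0.4461 and 4.7/√250 = 0.2973.
SE(x̄₁ − x̄₂) = √(0.4461² + 0.2973²) = 0.5361 for independent samples with unequal variances.
With z* = 1.645, the margin is 1.645 × 0.5361 = 0.8819.
x̄₁ − x̄₂ = 16.7 − 4.2 = 12.5000; the interval is 12.5000 ± 0.8819 = (11.62, 13.38).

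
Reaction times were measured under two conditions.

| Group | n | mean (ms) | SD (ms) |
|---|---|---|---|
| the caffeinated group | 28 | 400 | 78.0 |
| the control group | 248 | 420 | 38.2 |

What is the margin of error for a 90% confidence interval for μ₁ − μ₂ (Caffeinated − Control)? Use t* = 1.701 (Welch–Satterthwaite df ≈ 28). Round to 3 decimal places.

25.411

Standard errors of each mean: 78.0/√28 = 14.7406 and 38.2/√248 = 2.4257.
SE(x̄₁ − x̄₂) = √(14.7406² + 2.4257²) = 14.9389 for independent samples with unequal variances.
With t* = 1.701, the margin is 1.701 × 14.9389 = 25.4111.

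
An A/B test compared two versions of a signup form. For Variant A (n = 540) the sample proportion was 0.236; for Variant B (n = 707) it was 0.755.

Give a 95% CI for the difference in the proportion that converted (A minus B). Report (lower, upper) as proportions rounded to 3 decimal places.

SE₁ = √(p̂₁(1−p̂₁)/n₁) = √(0.2360·0.7640/540) = 0.01827; SE₂ = √(0.7550·0.2450/707) = 0.01618.
Independent samples: SE of the difference = √(SE₁² + SE₂²) = √(0.0003337929 + 0.0002617924) = 0.02440.
z* for 95% confidence is 1.960, so the margin of error is 1.960 × 0.02440 = 0.04782.
Point estimate p̂₁ − p̂₂ = 0.2360 − 0.7550 = -0.5190.
-0.5190 ± 0.04782 → (-0.567, -0.471).

(-0.567, -0.471)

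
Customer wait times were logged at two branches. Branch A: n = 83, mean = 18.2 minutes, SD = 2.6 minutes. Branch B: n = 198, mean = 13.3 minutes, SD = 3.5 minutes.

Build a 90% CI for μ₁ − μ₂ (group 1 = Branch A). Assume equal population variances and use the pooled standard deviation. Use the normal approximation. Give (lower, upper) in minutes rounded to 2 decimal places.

s_p = √[((n₁−1)s₁² + (n₂−1)s₂²)/(n₁+n₂−2)] = √[(82·2.6² + 197·3.5²)/279] = 3.2614.
SE = 3.2614·√(1/83 + 1/198) = 0.4265.
With z* = 1.645, margin = 1.645 × 0.4265 = 0.7016.
x̄₁ − x̄₂ = 18.2 − 13.3 = 4.9000; interval 4.9000 ± 0.7016 = (4.20, 5.60).

(4.20, 5.60)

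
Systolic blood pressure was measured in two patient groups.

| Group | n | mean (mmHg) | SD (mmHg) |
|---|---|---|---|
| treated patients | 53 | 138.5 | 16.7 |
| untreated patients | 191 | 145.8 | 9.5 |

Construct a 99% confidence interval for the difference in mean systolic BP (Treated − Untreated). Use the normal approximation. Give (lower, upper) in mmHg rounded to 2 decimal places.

Per-group SEs: s₁/√n₁ = 16.7/√53 = 2.2939, s₂/√n₂ = 9.5/√191 = 0.6874.
Unpooled SE of the difference: √(5.26197721 + 0.47251876) = 2.3947.
Margin of error = z* · SE = 2.576 × 2.3947 = 6.1687.
x̄₁ − x̄₂ = 138.5 − 145.8 = -7.3000.
CI: -7.3000 ± 6.1687 = (-13.47, -1.13).

(-13.47, -1.13)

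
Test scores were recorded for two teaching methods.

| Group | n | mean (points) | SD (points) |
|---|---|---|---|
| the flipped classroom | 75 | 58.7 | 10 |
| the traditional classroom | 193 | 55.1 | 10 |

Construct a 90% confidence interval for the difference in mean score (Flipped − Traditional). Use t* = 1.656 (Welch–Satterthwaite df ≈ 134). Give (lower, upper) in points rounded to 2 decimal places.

(1.35, 5.85)

SE₁ = s₁/√n₁ = 10/√75 = 1.1547; SE₂ = 10/√193 = 0.7198.
Independent samples, unequal variances: SE_diff = √(SE₁² + SE₂²) = √(1.33333209 + 0.51811204) = 1.3607.
t* = 1.656, so margin of error = 1.656 × 1.3607 = 2.2533.
Difference in means = 58.7 − 55.1 = 3.6000.
3.6000 ± 2.2533 → (1.35, 5.85).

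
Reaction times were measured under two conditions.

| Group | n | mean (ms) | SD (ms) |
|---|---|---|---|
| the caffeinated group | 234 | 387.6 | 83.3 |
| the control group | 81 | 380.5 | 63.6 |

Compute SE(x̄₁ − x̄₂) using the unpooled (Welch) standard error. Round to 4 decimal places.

8.9214

SE₁ = s₁/√n₁ = 83.3/√234 = 5.4455; SE₂ = 63.6/√81 = 7.0667.
Independent samples, unequal variances: SE_diff = √(SE₁² + SE₂²) = √(29.65347025 + 49.93824889) = 8.9214.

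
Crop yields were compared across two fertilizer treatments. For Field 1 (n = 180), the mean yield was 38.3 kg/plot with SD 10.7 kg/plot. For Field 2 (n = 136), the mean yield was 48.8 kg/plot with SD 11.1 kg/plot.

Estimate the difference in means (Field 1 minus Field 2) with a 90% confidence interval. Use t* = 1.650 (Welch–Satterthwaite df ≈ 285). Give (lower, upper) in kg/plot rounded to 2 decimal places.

Standard errors of each mean: 10.7/√180 = 0.7975 and 11.1/√136 = 0.9518.
SE(x̄₁ − x̄₂) = √(0.7975² + 0.9518²) = 1.2417 for independent samples with unequal variances.
With t* = 1.650, the margin is 1.650 × 1.2417 = 2.0488.
x̄₁ − x̄₂ = 38.3 − 48.8 = -10.5000; the interval is -10.5000 ± 2.0488 = (-12.55, -8.45).

(-12.55, -8.45)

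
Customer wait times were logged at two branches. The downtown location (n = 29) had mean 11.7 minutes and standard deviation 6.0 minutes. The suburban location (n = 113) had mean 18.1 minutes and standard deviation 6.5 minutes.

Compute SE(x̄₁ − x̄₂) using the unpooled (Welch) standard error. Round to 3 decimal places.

1.271

Per-group SEs: s₁/√n₁ = 6.0/√29 = 1.1142, s₂/√n₂ = 6.5/√113 = 0.6115.
Unpooled SE of the difference: √(1.24144164 + 0.37393225) = 1.2710.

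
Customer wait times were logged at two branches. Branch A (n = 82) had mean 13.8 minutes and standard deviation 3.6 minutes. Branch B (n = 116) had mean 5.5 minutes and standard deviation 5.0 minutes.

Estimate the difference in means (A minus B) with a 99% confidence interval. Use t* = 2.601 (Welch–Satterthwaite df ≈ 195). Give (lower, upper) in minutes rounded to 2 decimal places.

SE₁ = s₁/√n₁ = 3.6/√82 = 0.3976; SE₂ = 5.0/√116 = 0.4642.
Independent samples, unequal variances: SE_diff = √(SE₁² + SE₂²) = √(0.15808576 + 0.21548164) = 0.6112.
t* = 2.601, so margin of error = 2.601 × 0.6112 = 1.5897.
Difference in means = 13.8 − 5.5 = 8.3000.
8.3000 ± 1.5897 → (6.71, 9.89).

(6.71, 9.89)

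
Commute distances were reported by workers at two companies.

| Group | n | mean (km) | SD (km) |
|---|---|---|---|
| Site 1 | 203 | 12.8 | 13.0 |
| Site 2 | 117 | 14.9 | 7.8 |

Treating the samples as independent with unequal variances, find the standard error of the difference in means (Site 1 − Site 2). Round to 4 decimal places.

1.1630

SE₁ = s₁/√n₁ = 13.0/√203 = 0.9124; SE₂ = 7.8/√117 = 0.7211.
Independent samples, unequal variances: SE_diff = √(SE₁² + SE₂²) = √(0.83247376 + 0.51998521) = 1.1630.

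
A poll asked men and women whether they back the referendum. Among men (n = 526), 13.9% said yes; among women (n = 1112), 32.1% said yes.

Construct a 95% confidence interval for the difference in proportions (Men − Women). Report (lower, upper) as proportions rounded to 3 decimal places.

(-0.222, -0.142)

SE₁ = √(p̂₁(1−p̂₁)/n₁) = √(0.1390·0.8610/526) = 0.01508; SE₂ = √(0.3210·0.6790/1112) = 0.01400.
Independent samples: SE of the difference = √(SE₁² + SE₂²) = √(0.0002274064 + 0.000196) = 0.02058.
z* for 95% confidence is 1.960, so the margin of error is 1.960 × 0.02058 = 0.04034.
Point estimate p̂₁ − p̂₂ = 0.1390 − 0.3210 = -0.1820.
-0.1820 ± 0.04034 → (-0.222, -0.142).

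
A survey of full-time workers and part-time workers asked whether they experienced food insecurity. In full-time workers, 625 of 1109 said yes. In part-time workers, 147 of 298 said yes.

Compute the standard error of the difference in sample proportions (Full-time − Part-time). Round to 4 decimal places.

Sample proportions: 625/1109 = 0.5636, 147/298 = 0.4933.
Each SE is √(p̂(1−p̂)/n): √(0.5636·0.4364/1109) = 0.01489 and √(0.4933·0.5067/298) = 0.02896.
SE(p̂₁ − p̂₂) = √(SE₁² + SE₂²) = √(0.0002217121 + 0.0008386816) = 0.03256, since the two samples are independent.

0.0326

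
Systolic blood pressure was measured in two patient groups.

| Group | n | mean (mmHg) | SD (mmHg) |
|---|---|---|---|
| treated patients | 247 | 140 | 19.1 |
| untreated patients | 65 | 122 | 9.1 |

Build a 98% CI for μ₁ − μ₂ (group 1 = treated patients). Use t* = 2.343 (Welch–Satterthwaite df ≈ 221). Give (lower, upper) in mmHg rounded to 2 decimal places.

Per-group SEs: s₁/√n₁ = 19.1/√247 = 1.2153, s₂/√n₂ = 9.1/√65 = 1.1287.
Unpooled SE of the difference: √(1.47695409 + 1.27396369) = 1.6586.
Margin of error = t* · SE = 2.343 × 1.6586 = 3.8861.
x̄₁ − x̄₂ = 140 − 122 = 18.0000.
CI: 18.0000 ± 3.8861 = (14.11, 21.89).

(14.11, 21.89)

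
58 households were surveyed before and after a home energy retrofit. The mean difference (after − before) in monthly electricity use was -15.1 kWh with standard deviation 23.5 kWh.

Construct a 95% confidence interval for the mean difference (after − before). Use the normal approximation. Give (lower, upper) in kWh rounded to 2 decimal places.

This is a matched-pairs design, so SE = s_d/√n = 23.5/√58 = 3.0857.
Margin = 1.960 × 3.0857 = 6.0480; the interval is -15.1 ± 6.0480 = (-21.15, -9.05).

(-21.15, -9.05)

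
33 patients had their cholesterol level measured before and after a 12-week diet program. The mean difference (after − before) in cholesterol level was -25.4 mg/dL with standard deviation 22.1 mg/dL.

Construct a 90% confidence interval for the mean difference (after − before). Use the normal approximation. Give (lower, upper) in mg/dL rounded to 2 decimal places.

Paired design: SE = s_d/√n = 22.1/√33 = 3.8471.
z* = 1.645; margin of error = 1.645 × 3.8471 = 6.3285.
-25.4 ± 6.3285 → (-31.73, -19.07).

(-31.73, -19.07)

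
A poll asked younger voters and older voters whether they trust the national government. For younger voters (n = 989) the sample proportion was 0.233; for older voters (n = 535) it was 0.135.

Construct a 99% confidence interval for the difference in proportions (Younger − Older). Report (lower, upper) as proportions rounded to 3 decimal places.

(0.047, 0.149)

The two standard errors are √(0.2330×0.7670/989) = 0.01344 and √(0.1350×0.8650/535) = 0.01477.
Because the samples are independent, SE_diff = √(0.01344² + 0.01477²) = 0.01997.
Using z* = 2.576 for 99%, ME = 2.576 × 0.01997 = 0.05144.
p̂₁ − p̂₂ = 0.0980; interval 0.0980 ± 0.05144 gives (0.047, 0.149).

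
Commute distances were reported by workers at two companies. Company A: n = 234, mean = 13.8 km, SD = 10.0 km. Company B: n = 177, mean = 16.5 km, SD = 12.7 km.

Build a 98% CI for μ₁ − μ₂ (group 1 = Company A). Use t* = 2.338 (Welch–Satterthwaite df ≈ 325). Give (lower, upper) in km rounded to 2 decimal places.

(-5.41, 0.01)

Per-group SEs: s₁/√n₁ = 10.0/√234 = 0.6537, s₂/√n₂ = 12.7/√177 = 0.9546.
Unpooled SE of the difference: √(0.42732369 + 0.91126116) = 1.1570.
Margin of error = t* · SE = 2.338 × 1.1570 = 2.7051.
x̄₁ − x̄₂ = 13.8 − 16.5 = -2.7000.
CI: -2.7000 ± 2.7051 = (-5.41, 0.01).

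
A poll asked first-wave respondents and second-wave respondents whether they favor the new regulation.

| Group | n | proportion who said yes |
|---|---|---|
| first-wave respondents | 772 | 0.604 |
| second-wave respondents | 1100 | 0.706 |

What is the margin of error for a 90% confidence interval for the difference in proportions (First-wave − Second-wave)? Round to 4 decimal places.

Each SE is √(p̂(1−p̂)/n): √(0.6040·0.3960/772) = 0.01760 and √(0.7060·0.2940/1100) = 0.01374.
SE(p̂₁ − p̂₂) = √(SE₁² + SE₂²) = √(0.00030976 + 0.0001887876) = 0.02233, since the two samples are independent.
At 90% confidence z* = 1.645; margin = 1.645 × 0.02233 = 0.03673.

0.0367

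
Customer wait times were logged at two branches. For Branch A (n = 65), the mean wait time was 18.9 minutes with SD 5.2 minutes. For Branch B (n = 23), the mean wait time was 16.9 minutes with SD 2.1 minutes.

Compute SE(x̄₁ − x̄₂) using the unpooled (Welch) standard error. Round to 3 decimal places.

SE₁ = s₁/√n₁ = 5.2/√65 = 0.6450; SE₂ = 2.1/√23 = 0.4379.
Independent samples, unequal variances: SE_diff = √(SE₁² + SE₂²) = √(0.416025 + 0.19175641) = 0.7796.

0.780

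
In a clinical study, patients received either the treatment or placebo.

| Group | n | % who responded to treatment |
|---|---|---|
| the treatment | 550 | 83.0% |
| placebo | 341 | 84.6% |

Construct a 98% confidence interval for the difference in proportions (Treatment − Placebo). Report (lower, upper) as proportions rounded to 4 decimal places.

The two standard errors are √(0.8300×0.1700/550) = 0.01602 and √(0.8460×0.1540/341) = 0.01955.
Because the samples are independent, SE_diff = √(0.01602² + 0.01955²) = 0.02528.
Using z* = 2.326 for 98%, ME = 2.326 × 0.02528 = 0.05880.
p̂₁ − p̂₂ = -0.0160; interval -0.0160 ± 0.05880 gives (-0.0748, 0.0428).

(-0.0748, 0.0428)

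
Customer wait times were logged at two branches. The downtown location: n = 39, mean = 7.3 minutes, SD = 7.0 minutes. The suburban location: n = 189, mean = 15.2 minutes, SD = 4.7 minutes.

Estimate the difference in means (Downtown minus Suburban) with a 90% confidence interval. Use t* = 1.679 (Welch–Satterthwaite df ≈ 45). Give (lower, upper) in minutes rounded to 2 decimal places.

(-9.87, -5.93)

Standard errors of each mean: 7.0/√39 = 1.1209 and 4.7/√189 = 0.3419.
SE(x̄₁ − x̄₂) = √(1.1209² + 0.3419²) = 1.1719 for independent samples with unequal variances.
With t* = 1.679, the margin is 1.679 × 1.1719 = 1.9676.
x̄₁ − x̄₂ = 7.3 − 15.2 = -7.9000; the interval is -7.9000 ± 1.9676 = (-9.87, -5.93).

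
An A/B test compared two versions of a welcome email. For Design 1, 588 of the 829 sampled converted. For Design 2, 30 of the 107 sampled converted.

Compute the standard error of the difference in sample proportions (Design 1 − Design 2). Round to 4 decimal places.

0.0462

p̂₁ = 588/829 = 0.7093 and p̂₂ = 30/107 = 0.2804.
SE₁ = √(p̂₁(1−p̂₁)/n₁) = √(0.7093·0.2907/829) = 0.01577; SE₂ = √(0.2804·0.7196/107) = 0.04343.
Independent samples: SE of the difference = √(SE₁² + SE₂²) = √(0.0002486929 + 0.0018861649) = 0.04620.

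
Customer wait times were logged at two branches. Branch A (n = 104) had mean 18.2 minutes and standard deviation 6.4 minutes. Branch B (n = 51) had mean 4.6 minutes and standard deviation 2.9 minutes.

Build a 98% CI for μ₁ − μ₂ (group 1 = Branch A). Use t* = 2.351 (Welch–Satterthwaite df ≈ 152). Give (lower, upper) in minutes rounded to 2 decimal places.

Per-group SEs: s₁/√n₁ = 6.4/√104 = 0.6276, s₂/√n₂ = 2.9/√51 = 0.4061.
Unpooled SE of the difference: √(0.39388176 + 0.16491721) = 0.7475.
Margin of error = t* · SE = 2.351 × 0.7475 = 1.7574.
x̄₁ − x̄₂ = 18.2 − 4.6 = 13.6000.
CI: 13.6000 ± 1.7574 = (11.84, 15.36).

(11.84, 15.36)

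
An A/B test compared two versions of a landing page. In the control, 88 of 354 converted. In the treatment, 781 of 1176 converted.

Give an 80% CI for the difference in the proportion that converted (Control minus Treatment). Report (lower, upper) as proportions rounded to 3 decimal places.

First, p̂₁ = 88/354 = 0.2486; p̂₂ = 781/1176 = 0.6641.
The two standard errors are √(0.2486×0.7514/354) = 0.02297 and √(0.6641×0.3359/1176) = 0.01377.
Because the samples are independent, SE_diff = √(0.02297² + 0.01377²) = 0.02678.
Using z* = 1.282 for 80%, ME = 1.282 × 0.02678 = 0.03433.
p̂₁ − p̂₂ = -0.4155; interval -0.4155 ± 0.03433 gives (-0.450, -0.381).

(-0.450, -0.381)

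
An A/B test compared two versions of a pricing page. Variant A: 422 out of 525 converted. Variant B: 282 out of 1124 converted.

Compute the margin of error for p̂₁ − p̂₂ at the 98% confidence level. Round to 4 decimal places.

p̂₁ = 422/525 = 0.8038 and p̂₂ = 282/1124 = 0.2509.
SE₁ = √(p̂₁(1−p̂₁)/n₁) = √(0.8038·0.1962/525) = 0.01733; SE₂ = √(0.2509·0.7491/1124) = 0.01293.
Independent samples: SE of the difference = √(SE₁² + SE₂²) = √(0.0003003289 + 0.0001671849) = 0.02162.
z* for 98% confidence is 2.326, so the margin of error is 2.326 × 0.02162 = 0.05029.

0.0503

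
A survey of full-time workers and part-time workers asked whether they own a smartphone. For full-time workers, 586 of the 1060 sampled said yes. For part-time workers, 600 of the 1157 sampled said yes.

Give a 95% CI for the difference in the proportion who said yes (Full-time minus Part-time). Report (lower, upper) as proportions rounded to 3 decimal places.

(-0.007, 0.076)

First, p̂₁ = 586/1060 = 0.5528; p̂₂ = 600/1157 = 0.5186.
The two standard errors are √(0.5528×0.4472/1060) = 0.01527 and √(0.5186×0.4814/1157) = 0.01469.
Because the samples are independent, SE_diff = √(0.01527² + 0.01469²) = 0.02119.
Using z* = 1.960 for 95%, ME = 1.960 × 0.02119 = 0.04153.
p̂₁ − p̂₂ = 0.0342; interval 0.0342 ± 0.04153 gives (-0.007, 0.076).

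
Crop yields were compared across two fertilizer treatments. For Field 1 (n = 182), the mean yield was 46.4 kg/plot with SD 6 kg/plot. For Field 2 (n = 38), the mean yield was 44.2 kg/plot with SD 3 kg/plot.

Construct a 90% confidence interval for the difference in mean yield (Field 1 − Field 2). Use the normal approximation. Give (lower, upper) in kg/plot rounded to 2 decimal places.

Standard errors of each mean: 6/√182 = 0.4447 and 3/√38 = 0.4867.
SE(x̄₁ − x̄₂) = √(0.4447² + 0.4867²) = 0.6593 for independent samples with unequal variances.
With z* = 1.645, the margin is 1.645 × 0.6593 = 1.0845.
x̄₁ − x̄₂ = 46.4 − 44.2 = 2.2000; the interval is 2.2000 ± 1.0845 = (1.12, 3.28).

(1.12, 3.28)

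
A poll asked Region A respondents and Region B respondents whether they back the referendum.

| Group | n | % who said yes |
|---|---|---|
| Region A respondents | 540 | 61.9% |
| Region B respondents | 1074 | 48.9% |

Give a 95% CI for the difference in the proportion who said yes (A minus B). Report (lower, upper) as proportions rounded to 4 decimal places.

Each SE is √(p̂(1−p̂)/n): √(0.6190·0.3810/540) = 0.02090 and √(0.4890·0.5110/1074) = 0.01525.
SE(p̂₁ − p̂₂) = √(SE₁² + SE₂²) = √(0.00043681 + 0.0002325625) = 0.02587, since the two samples are independent.
At 95% confidence z* = 1.960; margin = 1.960 × 0.02587 = 0.05071.
The difference is 0.6190 − 0.4890 = 0.1300, so the interval is 0.1300 ± 0.05071 = (0.0793, 0.1807).

(0.0793, 0.1807)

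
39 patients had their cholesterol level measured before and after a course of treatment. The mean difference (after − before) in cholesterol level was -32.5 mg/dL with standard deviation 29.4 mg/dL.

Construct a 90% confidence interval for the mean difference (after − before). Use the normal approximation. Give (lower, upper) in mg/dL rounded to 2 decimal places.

(-40.24, -24.76)

This is a matched-pairs design, so SE = s_d/√n = 29.4/√39 = 4.7078.
Margin = 1.645 × 4.7078 = 7.7443; the interval is -32.5 ± 7.7443 = (-40.24, -24.76).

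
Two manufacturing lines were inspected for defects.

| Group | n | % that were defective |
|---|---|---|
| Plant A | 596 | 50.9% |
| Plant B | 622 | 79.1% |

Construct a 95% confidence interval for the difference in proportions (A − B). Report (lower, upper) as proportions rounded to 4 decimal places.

(-0.3333, -0.2307)

SE₁ = √(p̂₁(1−p̂₁)/n₁) = √(0.5090·0.4910/596) = 0.02048; SE₂ = √(0.7910·0.2090/622) = 0.01630.
Independent samples: SE of the difference = √(SE₁² + SE₂²) = √(0.0004194304 + 0.00026569) = 0.02617.
z* for 95% confidence is 1.960, so the margin of error is 1.960 × 0.02617 = 0.05129.
Point estimate p̂₁ − p̂₂ = 0.5090 − 0.7910 = -0.2820.
-0.2820 ± 0.05129 → (-0.3333, -0.2307).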